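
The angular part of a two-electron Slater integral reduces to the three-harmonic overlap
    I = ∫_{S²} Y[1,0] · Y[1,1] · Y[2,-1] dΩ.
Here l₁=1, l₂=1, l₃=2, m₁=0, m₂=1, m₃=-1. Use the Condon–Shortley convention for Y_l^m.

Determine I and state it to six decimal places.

m-sum 0 ✓  L=4 even ✓  0≤2≤2 ✓
Π(2lᵢ+1) = 3×3×5 = 45
triangle coeff Δ(1,1,2) = 1/30
Σ_t [0,0]: t=0:+1/1 = 1/1
(3j)²=2/15 [(1 1 2; 0 0 0)], sign=+1
Σ_t [0,0]: t=0:+1/2 = 1/2
(3j)²=1/10 [(1 1 2; 0 1 -1)], sign=-1
⇒ 4πI² = 3/5
I = (-1)√(3/5/(4π)) = -0.21850969

-0.218510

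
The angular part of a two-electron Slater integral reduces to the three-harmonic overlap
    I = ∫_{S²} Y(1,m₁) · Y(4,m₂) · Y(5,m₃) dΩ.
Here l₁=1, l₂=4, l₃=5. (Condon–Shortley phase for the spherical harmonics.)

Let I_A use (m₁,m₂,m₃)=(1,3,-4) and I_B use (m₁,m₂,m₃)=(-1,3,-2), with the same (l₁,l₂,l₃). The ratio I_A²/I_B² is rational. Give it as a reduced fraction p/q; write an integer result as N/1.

12/1

Same 1,4,5: normalisation and zero-m 3j drop out of the ratio.
A: Δ: 0! 2! 8! / 11! → 1/495; sum: t=0:+1/10080 = 1/10080; 3j²(1 4 5; 1 3 -4) = Δ·Π!·Σ² = 4/55  (sign -1)
B: Δ: 0! 2! 8! / 11! → 1/495; sum: t=0:+1/10080 = 1/10080; 3j²(1 4 5; -1 3 -2) = Δ·Π!·Σ² = 1/165  (sign -1)
I_A²/I_B² = (4/55)/(1/165) = 12/1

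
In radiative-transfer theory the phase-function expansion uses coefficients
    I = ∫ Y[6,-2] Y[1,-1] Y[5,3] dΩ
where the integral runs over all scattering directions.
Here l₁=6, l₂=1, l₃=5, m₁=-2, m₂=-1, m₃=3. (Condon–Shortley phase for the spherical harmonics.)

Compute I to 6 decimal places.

0.100084

m-sum 0 ✓  L=12 even ✓  5≤5≤7 ✓
Π(2lᵢ+1) = 13×3×11 = 429
triangle coeff Δ(6,1,5) = 1/858
Σ_t [1,1]: t=1:−1/14400 = -1/14400
(3j)²=6/143 [(6 1 5; 0 0 0)], sign=+1
Σ_t [0,0]: t=0:+1/161280 = 1/161280
(3j)²=1/143 [(6 1 5; -2 -1 3)], sign=+1
⇒ 4πI² = 18/143
I = (+1)√(18/143/(4π)) = 0.10008369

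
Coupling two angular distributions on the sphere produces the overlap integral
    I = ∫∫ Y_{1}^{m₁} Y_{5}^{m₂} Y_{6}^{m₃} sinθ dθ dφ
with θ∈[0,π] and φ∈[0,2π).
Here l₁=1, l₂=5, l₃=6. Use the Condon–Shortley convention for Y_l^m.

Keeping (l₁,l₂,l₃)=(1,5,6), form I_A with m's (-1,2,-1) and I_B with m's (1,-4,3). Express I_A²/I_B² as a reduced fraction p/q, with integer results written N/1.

Shared (l₁,l₂,l₃)=(1,5,6): N and (l;000)² cancel in I_A²/I_B².
A: Δ = 0!·2!·10!/13! = 1/858; Racah Σ t=0..0: t=0:+1/60480 = 1/60480; ⇒ 3j(1 5 6; -1 2 -1)² = 5/429, sgn -1
B: Δ = 0!·2!·10!/13! = 1/858; Racah Σ t=0..0: t=0:+1/725760 = 1/725760; ⇒ 3j(1 5 6; 1 -4 3)² = 1/286, sgn -1
I_A²/I_B² = (5/429)/(1/286) = 10/3

10/3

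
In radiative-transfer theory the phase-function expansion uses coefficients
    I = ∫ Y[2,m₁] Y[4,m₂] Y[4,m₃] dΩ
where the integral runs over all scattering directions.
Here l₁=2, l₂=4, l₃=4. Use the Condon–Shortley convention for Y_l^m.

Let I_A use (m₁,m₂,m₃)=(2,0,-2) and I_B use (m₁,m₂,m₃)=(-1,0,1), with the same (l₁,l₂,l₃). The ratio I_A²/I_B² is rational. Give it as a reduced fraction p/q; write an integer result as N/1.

l's match ⇒ only the (l;m) 3-j factors differ between A and B.
A: triangle coeff Δ(2,4,4) = 1/13860; Σ_t [0,0]: t=0:+1/192 = 1/192; (3j)²=3/77 [(2 4 4; 2 0 -2)], sign=+1
B: triangle coeff Δ(2,4,4) = 1/13860; Σ_t [1,2]: t=1:−1/72 t=2:+1/96 = -1/288; (3j)²=1/462 [(2 4 4; -1 0 1)], sign=+1
I_A²/I_B² = (3/77)/(1/462) = 18/1

18/1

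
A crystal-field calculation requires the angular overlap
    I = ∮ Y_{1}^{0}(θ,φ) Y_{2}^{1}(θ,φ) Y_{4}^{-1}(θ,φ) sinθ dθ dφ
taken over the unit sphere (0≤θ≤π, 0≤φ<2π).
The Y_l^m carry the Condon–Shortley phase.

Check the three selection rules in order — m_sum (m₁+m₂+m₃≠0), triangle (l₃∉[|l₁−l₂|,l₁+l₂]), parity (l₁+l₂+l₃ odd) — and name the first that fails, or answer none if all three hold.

triangle

azimuthal sum: 0 + 1 − 1 = 0  ✓
1 ≤ 4 ≤ 3 (triangle on l)  ✗
L = 1 + 2 + 4 = 7 (odd)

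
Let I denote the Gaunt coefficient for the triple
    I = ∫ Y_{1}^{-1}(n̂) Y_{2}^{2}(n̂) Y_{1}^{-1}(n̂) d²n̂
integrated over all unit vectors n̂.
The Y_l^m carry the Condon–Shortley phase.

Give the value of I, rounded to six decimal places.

Checks pass: Σm=0; 4 even; l₃=1∈[1,3].
(2·1+1)(2·2+1)(2·1+1) = 45
Δ: 2! 0! 2! / 5! → 1/30
sum: t=1:−1/1 = -1/1
3j²(1 2 1; 0 0 0) = Δ·Π!·Σ² = 2/15  (sign +1)
sum: t=2:+1/4 = 1/4
3j²(1 2 1; -1 2 -1) = Δ·Π!·Σ² = 1/5  (sign +1)
combine: 4πI² = 45·2/15·1/5 = 6/5
take √, sign +1: I = 0.30901936

0.309019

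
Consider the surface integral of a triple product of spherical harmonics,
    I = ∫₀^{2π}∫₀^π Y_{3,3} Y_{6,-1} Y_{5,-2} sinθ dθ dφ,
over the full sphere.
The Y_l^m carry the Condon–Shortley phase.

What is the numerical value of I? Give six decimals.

Checks pass: Σm=0; 14 even; l₃=5∈[3,9].
(2·3+1)(2·6+1)(2·5+1) = 1001
Δ: 4! 2! 8! / 15! → 1/675675
sum: t=1:−1/8640 t=2:+1/2304 t=3:−1/8640 = 7/34560
3j²(3 6 5; 0 0 0) = Δ·Π!·Σ² = 7/429  (sign -1)
sum: t=0:+1/34560 = 1/34560
3j²(3 6 5; 3 -1 -2) = Δ·Π!·Σ² = 7/429  (sign -1)
combine: 4πI² = 1001·7/429·7/429 = 343/1287
take √, sign +1: I = 0.14563067

0.145631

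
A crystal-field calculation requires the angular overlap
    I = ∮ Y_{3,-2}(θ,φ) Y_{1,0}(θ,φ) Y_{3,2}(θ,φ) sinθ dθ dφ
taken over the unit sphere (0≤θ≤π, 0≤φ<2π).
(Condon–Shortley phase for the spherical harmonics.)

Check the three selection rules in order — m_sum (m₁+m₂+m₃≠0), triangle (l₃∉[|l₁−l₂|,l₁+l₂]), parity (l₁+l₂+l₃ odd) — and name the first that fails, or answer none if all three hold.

azimuthal sum: -2 + 0 + 2 = 0  ✓
2 ≤ 3 ≤ 4 (triangle on l)  ✓
L = 3 + 1 + 3 = 7 (odd)  ✗

parity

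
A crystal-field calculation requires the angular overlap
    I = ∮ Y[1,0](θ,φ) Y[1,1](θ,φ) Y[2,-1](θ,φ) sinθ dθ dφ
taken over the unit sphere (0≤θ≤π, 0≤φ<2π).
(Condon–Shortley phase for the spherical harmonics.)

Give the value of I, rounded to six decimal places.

Checks pass: Σm=0; 4 even; l₃=2∈[0,2].
(2·1+1)(2·1+1)(2·2+1) = 45
Δ: 0! 2! 2! / 5! → 1/30
sum: t=0:+1/1 = 1/1
3j²(1 1 2; 0 0 0) = Δ·Π!·Σ² = 2/15  (sign +1)
sum: t=0:+1/2 = 1/2
3j²(1 1 2; 0 1 -1) = Δ·Π!·Σ² = 1/10  (sign -1)
combine: 4πI² = 45·2/15·1/10 = 3/5
take √, sign -1: I = -0.21850969

-0.218510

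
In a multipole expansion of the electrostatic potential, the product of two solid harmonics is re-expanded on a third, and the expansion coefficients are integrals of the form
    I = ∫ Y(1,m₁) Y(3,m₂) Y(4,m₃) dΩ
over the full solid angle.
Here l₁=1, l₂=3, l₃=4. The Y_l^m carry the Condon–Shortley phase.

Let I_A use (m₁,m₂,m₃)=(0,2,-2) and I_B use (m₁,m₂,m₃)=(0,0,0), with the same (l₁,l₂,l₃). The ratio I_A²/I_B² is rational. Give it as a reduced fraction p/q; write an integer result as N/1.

Shared (l₁,l₂,l₃)=(1,3,4): N and (l;000)² cancel in I_A²/I_B².
A: Δ = 0!·2!·6!/9! = 1/252; Racah Σ t=0..0: t=0:+1/120 = 1/120; ⇒ 3j(1 3 4; 0 2 -2)² = 1/21, sgn +1
B: Δ = 0!·2!·6!/9! = 1/252; Racah Σ t=0..0: t=0:+1/36 = 1/36; ⇒ 3j(1 3 4; 0 0 0)² = 4/63, sgn +1
I_A²/I_B² = (1/21)/(4/63) = 3/4

3/4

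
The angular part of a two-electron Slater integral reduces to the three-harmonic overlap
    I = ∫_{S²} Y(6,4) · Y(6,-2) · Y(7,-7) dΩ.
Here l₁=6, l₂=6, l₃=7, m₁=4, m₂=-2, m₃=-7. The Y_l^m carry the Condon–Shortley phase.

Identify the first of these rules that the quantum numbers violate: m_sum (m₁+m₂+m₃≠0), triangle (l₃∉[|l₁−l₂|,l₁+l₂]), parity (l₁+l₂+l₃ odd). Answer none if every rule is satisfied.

m_sum

Σmᵢ = -5  ✗
l₃∈[|l₁−l₂|,l₁+l₂]=[0,12], have l₃=7
Σlᵢ = 19 ⇒ odd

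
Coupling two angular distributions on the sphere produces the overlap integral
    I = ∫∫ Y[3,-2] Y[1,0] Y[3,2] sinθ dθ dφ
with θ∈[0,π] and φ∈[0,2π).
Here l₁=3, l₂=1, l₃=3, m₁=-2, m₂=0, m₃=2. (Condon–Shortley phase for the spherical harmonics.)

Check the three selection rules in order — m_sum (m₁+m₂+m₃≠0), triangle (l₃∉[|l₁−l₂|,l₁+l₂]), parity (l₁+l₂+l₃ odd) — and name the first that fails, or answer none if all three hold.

parity

m₁+m₂+m₃ = -2 + 0 + 2 = 0  ✓
triangle: |3−1|=2 ≤ l₃=3 ≤ 3+1=4  ✓
parity: l₁+l₂+l₃ = 7 is odd  ✗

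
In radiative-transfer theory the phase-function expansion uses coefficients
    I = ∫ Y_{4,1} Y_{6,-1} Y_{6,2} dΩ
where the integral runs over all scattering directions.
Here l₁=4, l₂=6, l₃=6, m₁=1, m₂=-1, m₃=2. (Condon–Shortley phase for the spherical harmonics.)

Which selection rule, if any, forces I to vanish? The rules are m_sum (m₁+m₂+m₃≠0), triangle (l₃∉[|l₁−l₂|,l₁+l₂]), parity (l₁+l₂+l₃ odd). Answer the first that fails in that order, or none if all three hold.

Σmᵢ = 2  ✗
l₃∈[|l₁−l₂|,l₁+l₂]=[2,10], have l₃=6
Σlᵢ = 16 ⇒ even

m_sum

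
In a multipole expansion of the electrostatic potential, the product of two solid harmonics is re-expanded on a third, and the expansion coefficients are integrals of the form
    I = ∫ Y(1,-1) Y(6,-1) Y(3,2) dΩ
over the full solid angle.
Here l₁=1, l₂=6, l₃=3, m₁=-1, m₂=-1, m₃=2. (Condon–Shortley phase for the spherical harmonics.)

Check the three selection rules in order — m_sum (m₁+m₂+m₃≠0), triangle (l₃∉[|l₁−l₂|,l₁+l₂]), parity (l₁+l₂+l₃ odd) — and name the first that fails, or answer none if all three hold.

azimuthal sum: -1 − 1 + 2 = 0  ✓
5 ≤ 3 ≤ 7 (triangle on l)  ✗
L = 1 + 6 + 3 = 10 (even)

triangle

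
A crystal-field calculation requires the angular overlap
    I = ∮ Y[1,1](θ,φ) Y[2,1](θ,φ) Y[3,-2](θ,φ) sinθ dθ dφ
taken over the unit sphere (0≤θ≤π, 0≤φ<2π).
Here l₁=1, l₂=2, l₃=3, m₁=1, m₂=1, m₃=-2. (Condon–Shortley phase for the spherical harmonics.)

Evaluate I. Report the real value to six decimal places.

0.261169

Checks pass: Σm=0; 6 even; l₃=3∈[1,3].
(2·1+1)(2·2+1)(2·3+1) = 105
Δ: 0! 2! 4! / 7! → 1/105
sum: t=0:+1/4 = 1/4
3j²(1 2 3; 0 0 0) = Δ·Π!·Σ² = 3/35  (sign -1)
sum: t=0:+1/12 = 1/12
3j²(1 2 3; 1 1 -2) = Δ·Π!·Σ² = 2/21  (sign -1)
combine: 4πI² = 105·3/35·2/21 = 6/7
take √, sign +1: I = 0.26116903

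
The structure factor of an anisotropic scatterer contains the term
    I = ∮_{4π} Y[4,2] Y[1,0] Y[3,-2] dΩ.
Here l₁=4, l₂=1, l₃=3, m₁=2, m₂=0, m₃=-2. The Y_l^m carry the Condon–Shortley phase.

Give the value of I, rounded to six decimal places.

Checks pass: Σm=0; 8 even; l₃=3∈[3,5].
(2·4+1)(2·1+1)(2·3+1) = 189
Δ: 2! 6! 0! / 9! → 1/252
sum: t=1:−1/36 = -1/36
3j²(4 1 3; 0 0 0) = Δ·Π!·Σ² = 4/63  (sign +1)
sum: t=1:−1/120 = -1/120
3j²(4 1 3; 2 0 -2) = Δ·Π!·Σ² = 1/21  (sign +1)
combine: 4πI² = 189·4/63·1/21 = 4/7
take √, sign +1: I = 0.21324362

0.213244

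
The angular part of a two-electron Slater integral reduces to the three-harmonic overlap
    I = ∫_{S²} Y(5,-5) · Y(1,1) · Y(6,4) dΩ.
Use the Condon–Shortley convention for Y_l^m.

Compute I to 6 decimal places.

Checks pass: Σm=0; 12 even; l₃=6∈[4,6].
(2·5+1)(2·1+1)(2·6+1) = 429
Δ: 0! 10! 2! / 13! → 1/858
sum: t=0:+1/14400 = 1/14400
3j²(5 1 6; 0 0 0) = Δ·Π!·Σ² = 6/143  (sign +1)
sum: t=0:+1/7257600 = 1/7257600
3j²(5 1 6; -5 1 4) = Δ·Π!·Σ² = 1/858  (sign +1)
combine: 4πI² = 429·6/143·1/858 = 3/143
take √, sign +1: I = 0.04085899

0.040859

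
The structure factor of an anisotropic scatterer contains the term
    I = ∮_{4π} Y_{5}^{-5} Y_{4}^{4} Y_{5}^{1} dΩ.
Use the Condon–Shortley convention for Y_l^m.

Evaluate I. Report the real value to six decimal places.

-0.075170

m-sum 0 ✓  L=14 even ✓  1≤5≤9 ✓
Π(2lᵢ+1) = 11×9×11 = 1089
triangle coeff Δ(5,4,5) = 1/3153150
Σ_t [0,4]: t=0:+1/69120 t=1:−1/1728 t=2:+1/576 t=3:−1/1728 t=4:+1/69120 = 7/11520
(3j)²=2/143 [(5 4 5; 0 0 0)], sign=-1
Σ_t [4,4]: t=4:+1/414720 = 1/414720
(3j)²=2/429 [(5 4 5; -5 4 1)], sign=+1
⇒ 4πI² = 12/169
I = (-1)√(12/169/(4π)) = -0.07516962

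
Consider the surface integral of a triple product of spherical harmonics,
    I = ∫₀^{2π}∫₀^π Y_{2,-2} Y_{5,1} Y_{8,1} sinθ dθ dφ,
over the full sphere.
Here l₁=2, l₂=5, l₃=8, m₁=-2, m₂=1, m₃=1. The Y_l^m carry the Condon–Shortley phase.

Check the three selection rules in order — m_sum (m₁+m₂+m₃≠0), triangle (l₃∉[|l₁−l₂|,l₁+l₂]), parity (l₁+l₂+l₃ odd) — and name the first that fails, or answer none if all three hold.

triangle

m₁+m₂+m₃ = -2 + 1 + 1 = 0  ✓
triangle: |2−5|=3 ≤ l₃=8 ≤ 2+5=7  ✗
parity: l₁+l₂+l₃ = 15 is odd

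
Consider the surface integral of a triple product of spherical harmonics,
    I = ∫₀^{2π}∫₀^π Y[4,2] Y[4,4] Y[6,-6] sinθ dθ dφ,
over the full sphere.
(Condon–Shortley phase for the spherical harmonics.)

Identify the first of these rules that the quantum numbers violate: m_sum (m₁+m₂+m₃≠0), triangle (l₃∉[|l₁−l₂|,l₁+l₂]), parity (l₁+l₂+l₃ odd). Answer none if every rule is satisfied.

m₁+m₂+m₃ = 2 + 4 − 6 = 0  ✓
triangle: |4−4|=0 ≤ l₃=6 ≤ 4+4=8  ✓
parity: l₁+l₂+l₃ = 14 is even  ✓

none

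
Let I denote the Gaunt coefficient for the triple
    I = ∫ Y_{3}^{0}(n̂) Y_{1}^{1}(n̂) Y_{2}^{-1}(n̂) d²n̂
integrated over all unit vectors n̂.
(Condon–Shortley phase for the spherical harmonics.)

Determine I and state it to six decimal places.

Checks pass: Σm=0; 6 even; l₃=2∈[2,4].
(2·3+1)(2·1+1)(2·2+1) = 105
Δ: 2! 4! 0! / 7! → 1/105
sum: t=1:−1/4 = -1/4
3j²(3 1 2; 0 0 0) = Δ·Π!·Σ² = 3/35  (sign -1)
sum: t=2:+1/12 = 1/12
3j²(3 1 2; 0 1 -1) = Δ·Π!·Σ² = 1/35  (sign -1)
combine: 4πI² = 105·3/35·1/35 = 9/35
take √, sign +1: I = 0.14304817

0.143048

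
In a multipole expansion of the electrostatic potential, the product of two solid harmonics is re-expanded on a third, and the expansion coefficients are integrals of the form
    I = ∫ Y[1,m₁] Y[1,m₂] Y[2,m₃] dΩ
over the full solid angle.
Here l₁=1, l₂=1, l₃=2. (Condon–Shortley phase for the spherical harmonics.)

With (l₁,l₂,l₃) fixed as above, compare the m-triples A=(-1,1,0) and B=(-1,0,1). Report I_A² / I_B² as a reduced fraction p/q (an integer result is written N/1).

Shared (l₁,l₂,l₃)=(1,1,2): N and (l;000)² cancel in I_A²/I_B².
A: Δ = 0!·2!·2!/5! = 1/30; Racah Σ t=0..0: t=0:+1/4 = 1/4; ⇒ 3j(1 1 2; -1 1 0)² = 1/30, sgn +1
B: Δ = 0!·2!·2!/5! = 1/30; Racah Σ t=0..0: t=0:+1/2 = 1/2; ⇒ 3j(1 1 2; -1 0 1)² = 1/10, sgn -1
I_A²/I_B² = (1/30)/(1/10) = 1/3

1/3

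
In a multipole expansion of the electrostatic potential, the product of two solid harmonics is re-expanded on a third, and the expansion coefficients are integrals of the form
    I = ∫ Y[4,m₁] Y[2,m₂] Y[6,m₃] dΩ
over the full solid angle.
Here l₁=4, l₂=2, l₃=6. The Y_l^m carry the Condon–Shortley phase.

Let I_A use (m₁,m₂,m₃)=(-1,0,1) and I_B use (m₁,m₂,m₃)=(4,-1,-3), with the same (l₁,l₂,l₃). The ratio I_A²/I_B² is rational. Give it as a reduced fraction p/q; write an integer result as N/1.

70/3

Same 4,2,6: normalisation and zero-m 3j drop out of the ratio.
A: Δ: 0! 8! 4! / 13! → 1/6435; sum: t=0:+1/2880 = 1/2880; 3j²(4 2 6; -1 0 1) = Δ·Π!·Σ² = 14/429  (sign -1)
B: Δ: 0! 8! 4! / 13! → 1/6435; sum: t=0:+1/241920 = 1/241920; 3j²(4 2 6; 4 -1 -3) = Δ·Π!·Σ² = 1/715  (sign -1)
I_A²/I_B² = (14/429)/(1/715) = 70/3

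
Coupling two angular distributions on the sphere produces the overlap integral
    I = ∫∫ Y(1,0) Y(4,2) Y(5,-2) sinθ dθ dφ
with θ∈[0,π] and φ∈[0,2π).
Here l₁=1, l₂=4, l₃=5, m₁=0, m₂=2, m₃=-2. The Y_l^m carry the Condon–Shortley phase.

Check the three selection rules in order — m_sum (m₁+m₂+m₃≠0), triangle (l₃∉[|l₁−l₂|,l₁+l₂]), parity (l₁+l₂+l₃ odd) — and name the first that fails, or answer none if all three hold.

none

Σmᵢ = 0  ✓
l₃∈[|l₁−l₂|,l₁+l₂]=[3,5], have l₃=5  ✓
Σlᵢ = 10 ⇒ even  ✓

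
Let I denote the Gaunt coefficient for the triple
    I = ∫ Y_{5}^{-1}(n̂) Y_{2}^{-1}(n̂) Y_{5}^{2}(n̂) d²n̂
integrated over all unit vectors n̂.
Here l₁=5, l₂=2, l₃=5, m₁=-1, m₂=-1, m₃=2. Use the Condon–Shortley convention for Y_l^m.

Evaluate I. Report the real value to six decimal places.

m-sum 0 ✓  L=12 even ✓  3≤5≤7 ✓
Π(2lᵢ+1) = 11×5×11 = 605
triangle coeff Δ(5,2,5) = 1/38610
Σ_t [0,2]: t=0:+1/2880 t=1:−1/576 t=2:+1/2880 = -1/960
(3j)²=10/429 [(5 2 5; 0 0 0)], sign=+1
Σ_t [0,1]: t=0:+1/2880 t=1:−1/1440 = -1/2880
(3j)²=7/715 [(5 2 5; -1 -1 2)], sign=+1
⇒ 4πI² = 70/507
I = (+1)√(70/507/(4π)) = 0.10481902

0.104819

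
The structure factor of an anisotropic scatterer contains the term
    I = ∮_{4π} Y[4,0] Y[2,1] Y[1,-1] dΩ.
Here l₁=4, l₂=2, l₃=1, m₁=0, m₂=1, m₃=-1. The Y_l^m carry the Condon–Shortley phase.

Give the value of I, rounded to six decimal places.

|4−2|≤1≤4+2 violated ⇒ I = 0

0.000000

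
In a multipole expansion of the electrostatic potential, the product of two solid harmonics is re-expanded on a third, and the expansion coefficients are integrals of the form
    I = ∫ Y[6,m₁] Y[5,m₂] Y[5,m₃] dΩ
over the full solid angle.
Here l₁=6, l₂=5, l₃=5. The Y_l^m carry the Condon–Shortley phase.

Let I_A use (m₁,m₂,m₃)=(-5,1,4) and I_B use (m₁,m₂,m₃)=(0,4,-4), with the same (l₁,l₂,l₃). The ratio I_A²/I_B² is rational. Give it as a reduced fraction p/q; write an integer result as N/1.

l's match ⇒ only the (l;m) 3-j factors differ between A and B.
A: triangle coeff Δ(6,5,5) = 1/28588560; Σ_t [5,6]: t=5:−1/518400 t=6:+1/2073600 = -1/691200; (3j)²=81/4420 [(6 5 5; -5 1 4)], sign=+1
B: triangle coeff Δ(6,5,5) = 1/28588560; Σ_t [5,6]: t=5:−1/345600 t=6:+1/3110400 = -1/388800; (3j)²=192/12155 [(6 5 5; 0 4 -4)], sign=+1
I_A²/I_B² = (81/4420)/(192/12155) = 297/256

297/256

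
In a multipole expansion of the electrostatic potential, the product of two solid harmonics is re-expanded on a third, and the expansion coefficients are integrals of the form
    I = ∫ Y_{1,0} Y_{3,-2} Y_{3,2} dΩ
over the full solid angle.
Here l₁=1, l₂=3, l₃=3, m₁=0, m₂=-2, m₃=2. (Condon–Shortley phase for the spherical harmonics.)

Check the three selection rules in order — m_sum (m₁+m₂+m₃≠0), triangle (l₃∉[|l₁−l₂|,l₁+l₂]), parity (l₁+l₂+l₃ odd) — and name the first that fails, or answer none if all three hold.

parity

azimuthal sum: 0 − 2 + 2 = 0  ✓
2 ≤ 3 ≤ 4 (triangle on l)  ✓
L = 1 + 3 + 3 = 7 (odd)  ✗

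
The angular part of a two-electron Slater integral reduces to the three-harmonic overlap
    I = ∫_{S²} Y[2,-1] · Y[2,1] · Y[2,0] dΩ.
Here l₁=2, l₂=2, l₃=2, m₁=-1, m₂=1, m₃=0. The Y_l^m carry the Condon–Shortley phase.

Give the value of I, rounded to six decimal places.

Checks pass: Σm=0; 6 even; l₃=2∈[0,4].
(2·2+1)(2·2+1)(2·2+1) = 125
Δ: 2! 2! 2! / 7! → 1/630
sum: t=0:+1/8 t=1:−1/1 t=2:+1/8 = -3/4
3j²(2 2 2; 0 0 0) = Δ·Π!·Σ² = 2/35  (sign -1)
sum: t=1:−1/4 t=2:+1/2 = 1/4
3j²(2 2 2; -1 1 0) = Δ·Π!·Σ² = 1/70  (sign +1)
combine: 4πI² = 125·2/35·1/70 = 5/49
take √, sign -1: I = -0.09011188

-0.090112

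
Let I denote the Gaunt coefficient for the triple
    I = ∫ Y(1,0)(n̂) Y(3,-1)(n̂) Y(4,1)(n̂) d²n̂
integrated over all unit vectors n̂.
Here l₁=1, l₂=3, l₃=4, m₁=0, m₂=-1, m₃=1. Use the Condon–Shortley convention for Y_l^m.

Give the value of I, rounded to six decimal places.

-0.238414

Checks pass: Σm=0; 8 even; l₃=4∈[2,4].
(2·1+1)(2·3+1)(2·4+1) = 189
Δ: 0! 2! 6! / 9! → 1/252
sum: t=0:+1/36 = 1/36
3j²(1 3 4; 0 0 0) = Δ·Π!·Σ² = 4/63  (sign +1)
sum: t=0:+1/48 = 1/48
3j²(1 3 4; 0 -1 1) = Δ·Π!·Σ² = 5/84  (sign -1)
combine: 4πI² = 189·4/63·5/84 = 5/7
take √, sign -1: I = -0.23841361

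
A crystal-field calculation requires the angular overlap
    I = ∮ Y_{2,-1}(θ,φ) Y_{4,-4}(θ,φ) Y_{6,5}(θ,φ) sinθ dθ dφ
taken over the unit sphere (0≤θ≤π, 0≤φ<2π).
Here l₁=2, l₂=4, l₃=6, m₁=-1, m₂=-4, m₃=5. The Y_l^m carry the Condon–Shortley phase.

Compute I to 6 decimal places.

Checks pass: Σm=0; 12 even; l₃=6∈[2,6].
(2·2+1)(2·4+1)(2·6+1) = 585
Δ: 0! 4! 8! / 13! → 1/6435
sum: t=0:+1/2304 = 1/2304
3j²(2 4 6; 0 0 0) = Δ·Π!·Σ² = 5/143  (sign +1)
sum: t=0:+1/241920 = 1/241920
3j²(2 4 6; -1 -4 5) = Δ·Π!·Σ² = 1/39  (sign -1)
combine: 4πI² = 585·5/143·1/39 = 75/143
take √, sign -1: I = -0.20429497

-0.204295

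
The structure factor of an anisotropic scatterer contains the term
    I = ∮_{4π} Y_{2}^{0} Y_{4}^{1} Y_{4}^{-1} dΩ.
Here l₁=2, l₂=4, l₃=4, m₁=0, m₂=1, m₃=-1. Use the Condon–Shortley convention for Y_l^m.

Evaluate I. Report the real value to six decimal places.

m-sum 0 ✓  L=10 even ✓  2≤4≤6 ✓
Π(2lᵢ+1) = 5×9×9 = 405
triangle coeff Δ(2,4,4) = 1/13860
Σ_t [0,2]: t=0:+1/192 t=1:−1/36 t=2:+1/192 = -5/288
(3j)²=20/693 [(2 4 4; 0 0 0)], sign=-1
Σ_t [0,2]: t=0:+1/480 t=1:−1/48 t=2:+1/144 = -17/1440
(3j)²=289/13860 [(2 4 4; 0 1 -1)], sign=+1
⇒ 4πI² = 1445/5929
I = (-1)√(1445/5929/(4π)) = -0.13926381

-0.139264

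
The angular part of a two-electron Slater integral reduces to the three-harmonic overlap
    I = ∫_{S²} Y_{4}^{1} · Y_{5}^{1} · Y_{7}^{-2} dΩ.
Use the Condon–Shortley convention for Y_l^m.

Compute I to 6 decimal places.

Checks pass: Σm=0; 16 even; l₃=7∈[1,9].
(2·4+1)(2·5+1)(2·7+1) = 1485
Δ: 2! 6! 8! / 17! → 1/6126120
sum: t=0:+1/69120 t=1:−1/20736 t=2:+1/69120 = -1/51840
3j²(4 5 7; 0 0 0) = Δ·Π!·Σ² = 280/21879  (sign +1)
sum: t=0:+1/103680 t=1:−1/34560 t=2:+1/138240 = -1/82944
3j²(4 5 7; 1 1 -2) = Δ·Π!·Σ² = 125/9724  (sign +1)
combine: 4πI² = 1485·280/21879·125/9724 = 131250/537251
take √, sign +1: I = 0.13942996

0.139430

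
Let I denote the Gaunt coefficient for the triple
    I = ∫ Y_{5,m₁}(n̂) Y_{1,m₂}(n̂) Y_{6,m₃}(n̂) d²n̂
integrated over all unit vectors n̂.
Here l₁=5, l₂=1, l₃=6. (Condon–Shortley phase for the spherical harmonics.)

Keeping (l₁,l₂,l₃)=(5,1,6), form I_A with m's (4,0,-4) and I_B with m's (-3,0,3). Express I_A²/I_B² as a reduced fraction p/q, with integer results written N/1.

20/27

l's match ⇒ only the (l;m) 3-j factors differ between A and B.
A: triangle coeff Δ(5,1,6) = 1/858; Σ_t [0,0]: t=0:+1/362880 = 1/362880; (3j)²=10/429 [(5 1 6; 4 0 -4)], sign=+1
B: triangle coeff Δ(5,1,6) = 1/858; Σ_t [0,0]: t=0:+1/80640 = 1/80640; (3j)²=9/286 [(5 1 6; -3 0 3)], sign=-1
I_A²/I_B² = (10/429)/(9/286) = 20/27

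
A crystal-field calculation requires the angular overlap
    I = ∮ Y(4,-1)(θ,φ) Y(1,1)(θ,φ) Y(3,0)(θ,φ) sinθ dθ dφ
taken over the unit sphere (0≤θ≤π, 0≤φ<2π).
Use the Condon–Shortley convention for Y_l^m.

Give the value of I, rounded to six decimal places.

Rules hold: Σm=0, L=8 even, 3≤3≤5.
N = 9·3·7 = 189
Δ = 2!·6!·0!/9! = 1/252
Racah Σ t=1..1: t=1:−1/36 = -1/36
⇒ 3j(4 1 3; 0 0 0)² = 4/63, sgn +1
Racah Σ t=2..2: t=2:+1/72 = 1/72
⇒ 3j(4 1 3; -1 1 0)² = 5/126, sgn -1
4πI² = N·(3j₀)²·(3jₘ)² = 10/21
I = -1·√(0.47619/4π) = -0.19466390

-0.194664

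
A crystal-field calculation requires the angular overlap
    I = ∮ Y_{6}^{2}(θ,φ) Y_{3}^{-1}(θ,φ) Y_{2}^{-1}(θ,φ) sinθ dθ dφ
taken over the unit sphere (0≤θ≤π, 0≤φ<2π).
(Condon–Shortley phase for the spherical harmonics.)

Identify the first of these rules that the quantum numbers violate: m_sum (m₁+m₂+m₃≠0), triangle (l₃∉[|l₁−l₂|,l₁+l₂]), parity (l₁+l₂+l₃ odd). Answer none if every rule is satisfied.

triangle

azimuthal sum: 2 − 1 − 1 = 0  ✓
3 ≤ 2 ≤ 9 (triangle on l)  ✗
L = 6 + 3 + 2 = 11 (odd)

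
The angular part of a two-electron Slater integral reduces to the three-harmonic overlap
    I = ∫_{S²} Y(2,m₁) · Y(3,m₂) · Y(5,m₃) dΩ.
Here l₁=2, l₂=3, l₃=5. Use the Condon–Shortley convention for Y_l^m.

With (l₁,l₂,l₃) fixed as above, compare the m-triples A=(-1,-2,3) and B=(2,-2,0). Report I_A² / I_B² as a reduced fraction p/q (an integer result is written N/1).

112/5

Shared (l₁,l₂,l₃)=(2,3,5): N and (l;000)² cancel in I_A²/I_B².
A: Δ = 0!·4!·6!/11! = 1/2310; Racah Σ t=0..0: t=0:+1/720 = 1/720; ⇒ 3j(2 3 5; -1 -2 3)² = 8/165, sgn +1
B: Δ = 0!·4!·6!/11! = 1/2310; Racah Σ t=0..0: t=0:+1/2880 = 1/2880; ⇒ 3j(2 3 5; 2 -2 0)² = 1/462, sgn -1
I_A²/I_B² = (8/165)/(1/462) = 112/5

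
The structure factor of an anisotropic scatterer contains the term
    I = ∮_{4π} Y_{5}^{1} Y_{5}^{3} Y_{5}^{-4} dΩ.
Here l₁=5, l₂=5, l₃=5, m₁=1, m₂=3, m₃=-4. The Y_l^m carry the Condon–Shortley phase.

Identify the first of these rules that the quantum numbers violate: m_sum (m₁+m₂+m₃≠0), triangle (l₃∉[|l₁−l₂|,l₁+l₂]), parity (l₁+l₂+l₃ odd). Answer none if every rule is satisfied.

Σmᵢ = 0  ✓
l₃∈[|l₁−l₂|,l₁+l₂]=[0,10], have l₃=5  ✓
Σlᵢ = 15 ⇒ odd  ✗

parity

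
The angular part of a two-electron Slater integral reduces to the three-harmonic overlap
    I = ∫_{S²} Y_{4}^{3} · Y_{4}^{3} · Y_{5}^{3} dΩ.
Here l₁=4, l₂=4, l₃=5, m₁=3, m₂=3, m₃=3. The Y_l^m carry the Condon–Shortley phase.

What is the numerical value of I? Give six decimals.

m-sum = 3 + 3 + 3 = 9 ≠ 0 ⇒ I = 0

0.000000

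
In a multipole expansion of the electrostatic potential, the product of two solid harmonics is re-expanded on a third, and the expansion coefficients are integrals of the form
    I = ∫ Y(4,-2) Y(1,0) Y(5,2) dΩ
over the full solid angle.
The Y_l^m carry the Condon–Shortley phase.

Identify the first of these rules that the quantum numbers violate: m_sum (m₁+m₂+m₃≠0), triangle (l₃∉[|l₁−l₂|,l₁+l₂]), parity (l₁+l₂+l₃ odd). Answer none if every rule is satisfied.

none

m₁+m₂+m₃ = -2 + 0 + 2 = 0  ✓
triangle: |4−1|=3 ≤ l₃=5 ≤ 4+1=5  ✓
parity: l₁+l₂+l₃ = 10 is even  ✓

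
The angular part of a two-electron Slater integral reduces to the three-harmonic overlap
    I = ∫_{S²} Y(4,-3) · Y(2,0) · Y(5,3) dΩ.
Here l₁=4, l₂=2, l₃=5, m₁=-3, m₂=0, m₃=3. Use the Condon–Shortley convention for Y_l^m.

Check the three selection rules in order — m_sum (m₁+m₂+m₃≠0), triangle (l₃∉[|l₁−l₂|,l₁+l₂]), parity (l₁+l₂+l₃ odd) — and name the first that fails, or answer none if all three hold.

parity

m₁+m₂+m₃ = -3 + 0 + 3 = 0  ✓
triangle: |4−2|=2 ≤ l₃=5 ≤ 4+2=6  ✓
parity: l₁+l₂+l₃ = 11 is odd  ✗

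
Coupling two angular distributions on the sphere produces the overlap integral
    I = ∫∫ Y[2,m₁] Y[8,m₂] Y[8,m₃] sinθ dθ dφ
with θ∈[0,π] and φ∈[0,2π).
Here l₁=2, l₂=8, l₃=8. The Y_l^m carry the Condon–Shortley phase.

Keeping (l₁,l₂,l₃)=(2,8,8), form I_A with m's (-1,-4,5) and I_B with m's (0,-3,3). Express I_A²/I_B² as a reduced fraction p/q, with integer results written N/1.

Same 2,8,8: normalisation and zero-m 3j drop out of the ratio.
A: Δ: 2! 2! 14! / 19! → 1/348840; sum: t=1:−1/479001600 t=2:+1/1916006400 = -1/638668800; 3j²(2 8 8; -1 -4 5) = Δ·Π!·Σ² = 117/6460  (sign +1)
B: Δ: 2! 2! 14! / 19! → 1/348840; sum: t=0:+1/174182400 t=1:−1/87091200 t=2:+1/958003200 = -1/212889600; 3j²(2 8 8; 0 -3 3) = Δ·Π!·Σ² = 15/2584  (sign +1)
I_A²/I_B² = (117/6460)/(15/2584) = 78/25

78/25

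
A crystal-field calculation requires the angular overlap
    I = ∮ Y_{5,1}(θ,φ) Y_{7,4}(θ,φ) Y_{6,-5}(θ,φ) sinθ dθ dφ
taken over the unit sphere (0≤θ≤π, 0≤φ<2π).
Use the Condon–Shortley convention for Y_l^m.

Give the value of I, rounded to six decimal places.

Rules hold: Σm=0, L=18 even, 2≤6≤12.
N = 11·15·13 = 2145
Δ = 6!·4!·8!/19! = 1/174594420
Racah Σ t=1..5: t=1:−1/4147200 t=2:+1/207360 t=3:−1/82944 t=4:+1/207360 t=5:−1/4147200 = -1/345600
⇒ 3j(5 7 6; 0 0 0)² = 420/46189, sgn -1
Racah Σ t=3..4: t=3:−1/8709120 t=4:+1/5806080 = 1/17418240
⇒ 3j(5 7 6; 1 4 -5)² = 275/88179, sgn -1
4πI² = N·(3j₀)²·(3jₘ)² = 82500/1356277
I = +1·√(0.0608283/4π) = 0.06957414

0.069574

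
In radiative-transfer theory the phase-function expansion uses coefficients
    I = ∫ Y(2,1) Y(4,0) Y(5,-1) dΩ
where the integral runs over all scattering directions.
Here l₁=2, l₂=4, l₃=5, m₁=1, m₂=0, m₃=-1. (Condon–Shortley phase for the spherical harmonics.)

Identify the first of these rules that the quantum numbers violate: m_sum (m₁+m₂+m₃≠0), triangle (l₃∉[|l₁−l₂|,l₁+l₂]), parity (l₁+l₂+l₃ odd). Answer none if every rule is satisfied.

Σmᵢ = 0  ✓
l₃∈[|l₁−l₂|,l₁+l₂]=[2,6], have l₃=5  ✓
Σlᵢ = 11 ⇒ odd  ✗

parity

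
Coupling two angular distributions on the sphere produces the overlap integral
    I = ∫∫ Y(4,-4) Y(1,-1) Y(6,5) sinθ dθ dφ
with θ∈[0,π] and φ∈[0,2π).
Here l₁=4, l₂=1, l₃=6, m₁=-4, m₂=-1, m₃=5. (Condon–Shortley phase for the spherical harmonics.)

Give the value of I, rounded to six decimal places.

|4−1|≤6≤4+1 violated ⇒ I = 0

0.000000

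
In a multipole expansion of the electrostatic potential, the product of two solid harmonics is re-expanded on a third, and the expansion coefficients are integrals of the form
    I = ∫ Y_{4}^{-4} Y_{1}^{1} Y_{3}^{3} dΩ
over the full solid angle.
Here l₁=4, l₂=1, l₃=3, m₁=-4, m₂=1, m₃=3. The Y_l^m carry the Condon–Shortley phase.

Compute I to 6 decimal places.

0.325735

Checks pass: Σm=0; 8 even; l₃=3∈[3,5].
(2·4+1)(2·1+1)(2·3+1) = 189
Δ: 2! 6! 0! / 9! → 1/252
sum: t=1:−1/36 = -1/36
3j²(4 1 3; 0 0 0) = Δ·Π!·Σ² = 4/63  (sign +1)
sum: t=2:+1/1440 = 1/1440
3j²(4 1 3; -4 1 3) = Δ·Π!·Σ² = 1/9  (sign +1)
combine: 4πI² = 189·4/63·1/9 = 4/3
take √, sign +1: I = 0.32573501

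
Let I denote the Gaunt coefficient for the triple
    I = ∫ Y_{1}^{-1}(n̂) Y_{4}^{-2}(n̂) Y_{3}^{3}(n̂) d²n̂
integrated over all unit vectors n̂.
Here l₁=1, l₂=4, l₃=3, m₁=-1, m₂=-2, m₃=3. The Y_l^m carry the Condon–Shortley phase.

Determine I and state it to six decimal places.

Rules hold: Σm=0, L=8 even, 3≤3≤5.
N = 3·9·7 = 189
Δ = 2!·0!·6!/9! = 1/252
Racah Σ t=1..1: t=1:−1/36 = -1/36
⇒ 3j(1 4 3; 0 0 0)² = 4/63, sgn +1
Racah Σ t=2..2: t=2:+1/1440 = 1/1440
⇒ 3j(1 4 3; -1 -2 3)² = 1/252, sgn +1
4πI² = N·(3j₀)²·(3jₘ)² = 1/21
I = +1·√(0.047619/4π) = 0.06155813

0.061558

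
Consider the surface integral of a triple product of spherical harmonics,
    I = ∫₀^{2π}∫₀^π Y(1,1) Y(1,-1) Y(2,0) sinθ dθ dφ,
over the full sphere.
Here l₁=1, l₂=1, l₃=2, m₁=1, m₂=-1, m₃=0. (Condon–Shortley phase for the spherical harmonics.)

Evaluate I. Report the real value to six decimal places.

0.126157

Checks pass: Σm=0; 4 even; l₃=2∈[0,2].
(2·1+1)(2·1+1)(2·2+1) = 45
Δ: 0! 2! 2! / 5! → 1/30
sum: t=0:+1/1 = 1/1
3j²(1 1 2; 0 0 0) = Δ·Π!·Σ² = 2/15  (sign +1)
sum: t=0:+1/4 = 1/4
3j²(1 1 2; 1 -1 0) = Δ·Π!·Σ² = 1/30  (sign +1)
combine: 4πI² = 45·2/15·1/30 = 1/5
take √, sign +1: I = 0.12615663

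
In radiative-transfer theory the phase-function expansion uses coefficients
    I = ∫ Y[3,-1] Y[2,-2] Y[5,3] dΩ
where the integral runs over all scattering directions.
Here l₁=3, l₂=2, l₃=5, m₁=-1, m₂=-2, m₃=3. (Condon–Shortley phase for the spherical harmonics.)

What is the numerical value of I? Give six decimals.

m-sum 0 ✓  L=10 even ✓  1≤5≤5 ✓
Π(2lᵢ+1) = 7×5×11 = 385
triangle coeff Δ(3,2,5) = 1/2310
Σ_t [0,0]: t=0:+1/144 = 1/144
(3j)²=10/231 [(3 2 5; 0 0 0)], sign=-1
Σ_t [0,0]: t=0:+1/1152 = 1/1152
(3j)²=1/33 [(3 2 5; -1 -2 3)], sign=+1
⇒ 4πI² = 50/99
I = (-1)√(50/99/(4π)) = -0.20047604

-0.200476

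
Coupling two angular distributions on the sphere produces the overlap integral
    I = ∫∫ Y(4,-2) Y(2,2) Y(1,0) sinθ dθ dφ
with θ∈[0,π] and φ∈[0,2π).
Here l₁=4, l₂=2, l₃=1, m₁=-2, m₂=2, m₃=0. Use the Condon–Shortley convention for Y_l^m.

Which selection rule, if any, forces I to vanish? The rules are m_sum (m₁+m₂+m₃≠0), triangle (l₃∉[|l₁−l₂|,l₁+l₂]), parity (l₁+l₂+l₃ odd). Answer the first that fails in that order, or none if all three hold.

Σmᵢ = 0  ✓
l₃∈[|l₁−l₂|,l₁+l₂]=[2,6], have l₃=1  ✗
Σlᵢ = 7 ⇒ odd

triangle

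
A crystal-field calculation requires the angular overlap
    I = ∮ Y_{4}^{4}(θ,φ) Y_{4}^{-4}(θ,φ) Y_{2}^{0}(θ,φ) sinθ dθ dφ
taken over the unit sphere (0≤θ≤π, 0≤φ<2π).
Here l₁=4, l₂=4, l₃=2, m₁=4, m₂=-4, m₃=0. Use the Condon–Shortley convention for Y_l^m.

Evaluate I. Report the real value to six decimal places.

-0.229376

m-sum 0 ✓  L=10 even ✓  0≤2≤8 ✓
Π(2lᵢ+1) = 9×9×5 = 405
triangle coeff Δ(4,4,2) = 1/13860
Σ_t [2,4]: t=2:+1/192 t=3:−1/36 t=4:+1/192 = -5/288
(3j)²=20/693 [(4 4 2; 0 0 0)], sign=-1
Σ_t [0,0]: t=0:+1/2880 = 1/2880
(3j)²=28/495 [(4 4 2; 4 -4 0)], sign=+1
⇒ 4πI² = 80/121
I = (-1)√(80/121/(4π)) = -0.22937568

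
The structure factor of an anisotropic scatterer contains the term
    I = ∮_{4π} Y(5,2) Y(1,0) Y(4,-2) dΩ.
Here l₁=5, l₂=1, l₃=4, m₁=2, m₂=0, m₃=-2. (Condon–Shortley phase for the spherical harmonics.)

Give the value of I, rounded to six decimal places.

0.225034

Checks pass: Σm=0; 10 even; l₃=4∈[4,6].
(2·5+1)(2·1+1)(2·4+1) = 297
Δ: 2! 8! 0! / 11! → 1/495
sum: t=1:−1/576 = -1/576
3j²(5 1 4; 0 0 0) = Δ·Π!·Σ² = 5/99  (sign -1)
sum: t=1:−1/1440 = -1/1440
3j²(5 1 4; 2 0 -2) = Δ·Π!·Σ² = 7/165  (sign -1)
combine: 4πI² = 297·5/99·7/165 = 7/11
take √, sign +1: I = 0.22503380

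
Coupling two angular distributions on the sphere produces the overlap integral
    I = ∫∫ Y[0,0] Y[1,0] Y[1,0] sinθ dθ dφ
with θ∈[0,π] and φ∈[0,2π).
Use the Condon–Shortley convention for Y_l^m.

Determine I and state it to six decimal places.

0.282095

Rules hold: Σm=0, L=2 even, 1≤1≤1.
N = 1·3·3 = 9
Δ = 0!·0!·2!/3! = 1/3
Racah Σ t=0..0: t=0:+1/1 = 1/1
⇒ 3j(0 1 1; 0 0 0)² = 1/3, sgn -1
(m-triple is (0,0,0) — same symbol as above.)
4πI² = N·(3j₀)²·(3jₘ)² = 1/1
I = +1·√(1/4π) = 0.28209479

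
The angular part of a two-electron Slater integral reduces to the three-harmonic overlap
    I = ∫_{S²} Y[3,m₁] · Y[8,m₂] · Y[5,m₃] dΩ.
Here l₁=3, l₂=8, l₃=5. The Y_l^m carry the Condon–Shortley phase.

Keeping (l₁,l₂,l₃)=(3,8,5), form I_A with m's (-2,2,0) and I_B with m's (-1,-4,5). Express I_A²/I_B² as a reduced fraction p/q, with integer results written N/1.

252/11

l's match ⇒ only the (l;m) 3-j factors differ between A and B.
A: triangle coeff Δ(3,8,5) = 1/136136; Σ_t [5,5]: t=5:−1/1728000 = -1/1728000; (3j)²=27/2431 [(3 8 5; -2 2 0)], sign=+1
B: triangle coeff Δ(3,8,5) = 1/136136; Σ_t [4,4]: t=4:+1/174182400 = 1/174182400; (3j)²=3/6188 [(3 8 5; -1 -4 5)], sign=+1
I_A²/I_B² = (27/2431)/(3/6188) = 252/11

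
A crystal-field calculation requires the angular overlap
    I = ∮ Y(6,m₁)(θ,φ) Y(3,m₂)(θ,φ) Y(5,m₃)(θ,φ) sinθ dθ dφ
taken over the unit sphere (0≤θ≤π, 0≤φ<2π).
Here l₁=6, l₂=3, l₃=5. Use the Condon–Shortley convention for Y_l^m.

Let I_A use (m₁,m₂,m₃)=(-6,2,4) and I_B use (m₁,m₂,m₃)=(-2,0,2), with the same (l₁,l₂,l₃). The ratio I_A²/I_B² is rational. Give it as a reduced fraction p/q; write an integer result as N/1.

99/8

Shared (l₁,l₂,l₃)=(6,3,5): N and (l;000)² cancel in I_A²/I_B².
A: Δ = 4!·8!·2!/15! = 1/675675; Racah Σ t=4..4: t=4:+1/967680 = 1/967680; ⇒ 3j(6 3 5; -6 2 4)² = 3/91, sgn -1
B: Δ = 4!·8!·2!/15! = 1/675675; Racah Σ t=1..3: t=1:−1/60480 t=2:+1/5760 t=3:−1/8640 = 1/24192; ⇒ 3j(6 3 5; -2 0 2)² = 8/3003, sgn -1
I_A²/I_B² = (3/91)/(8/3003) = 99/8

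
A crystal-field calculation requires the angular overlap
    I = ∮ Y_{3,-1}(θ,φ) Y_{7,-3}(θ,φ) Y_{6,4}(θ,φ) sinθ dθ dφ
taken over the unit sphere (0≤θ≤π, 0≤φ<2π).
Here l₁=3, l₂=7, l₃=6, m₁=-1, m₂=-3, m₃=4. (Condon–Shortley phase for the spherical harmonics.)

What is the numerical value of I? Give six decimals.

Checks pass: Σm=0; 16 even; l₃=6∈[4,10].
(2·3+1)(2·7+1)(2·6+1) = 1365
Δ: 4! 2! 10! / 17! → 1/2042040
sum: t=1:−1/207360 t=2:+1/57600 t=3:−1/207360 = 1/129600
3j²(3 7 6; 0 0 0) = Δ·Π!·Σ² = 168/12155  (sign +1)
sum: t=2:+1/645120 t=3:−1/2177280 t=4:+1/174182400 = 191/174182400
3j²(3 7 6; -1 -3 4) = Δ·Π!·Σ² = 36481/2042040  (sign +1)
combine: 4πI² = 1365·168/12155·36481/2042040 = 766101/2272985
take √, sign +1: I = 0.16377205

0.163772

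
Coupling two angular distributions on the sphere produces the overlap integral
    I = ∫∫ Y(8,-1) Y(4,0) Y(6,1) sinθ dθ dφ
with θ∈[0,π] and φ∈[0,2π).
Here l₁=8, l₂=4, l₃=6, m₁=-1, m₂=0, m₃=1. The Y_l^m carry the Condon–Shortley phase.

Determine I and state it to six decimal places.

Rules hold: Σm=0, L=18 even, 4≤6≤12.
N = 17·9·13 = 1989
Δ = 6!·10!·2!/19! = 1/23279256
Racah Σ t=2..4: t=2:+1/1658880 t=3:−1/518400 t=4:+1/1658880 = -1/1382400
⇒ 3j(8 4 6; 0 0 0)² = 504/46189, sgn -1
Racah Σ t=2..4: t=2:+1/2903040 t=3:−1/622080 t=4:+1/1382400 = -47/87091200
⇒ 3j(8 4 6; -1 0 1)² = 2209/277134, sgn +1
4πI² = N·(3j₀)²·(3jₘ)² = 1670004/9653501
I = -1·√(0.172995/4π) = -0.11733063

-0.117331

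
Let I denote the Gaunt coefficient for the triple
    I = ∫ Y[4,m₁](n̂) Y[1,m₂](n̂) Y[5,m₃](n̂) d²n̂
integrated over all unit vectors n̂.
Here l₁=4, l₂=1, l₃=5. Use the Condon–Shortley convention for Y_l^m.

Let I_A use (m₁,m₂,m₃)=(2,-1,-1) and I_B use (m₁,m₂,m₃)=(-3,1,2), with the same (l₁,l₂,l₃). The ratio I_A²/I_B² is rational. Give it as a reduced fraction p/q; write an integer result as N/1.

2/1

Same 4,1,5: normalisation and zero-m 3j drop out of the ratio.
A: Δ: 0! 8! 2! / 11! → 1/495; sum: t=0:+1/2880 = 1/2880; 3j²(4 1 5; 2 -1 -1) = Δ·Π!·Σ² = 2/165  (sign +1)
B: Δ: 0! 8! 2! / 11! → 1/495; sum: t=0:+1/10080 = 1/10080; 3j²(4 1 5; -3 1 2) = Δ·Π!·Σ² = 1/165  (sign -1)
I_A²/I_B² = (2/165)/(1/165) = 2/1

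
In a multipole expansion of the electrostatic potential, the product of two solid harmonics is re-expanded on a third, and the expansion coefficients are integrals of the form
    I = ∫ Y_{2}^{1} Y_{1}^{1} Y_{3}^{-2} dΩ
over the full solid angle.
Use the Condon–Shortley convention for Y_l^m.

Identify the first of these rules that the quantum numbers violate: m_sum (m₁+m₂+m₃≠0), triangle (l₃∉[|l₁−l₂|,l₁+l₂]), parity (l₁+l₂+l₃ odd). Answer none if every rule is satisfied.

none

m₁+m₂+m₃ = 1 + 1 − 2 = 0  ✓
triangle: |2−1|=1 ≤ l₃=3 ≤ 2+1=3  ✓
parity: l₁+l₂+l₃ = 6 is even  ✓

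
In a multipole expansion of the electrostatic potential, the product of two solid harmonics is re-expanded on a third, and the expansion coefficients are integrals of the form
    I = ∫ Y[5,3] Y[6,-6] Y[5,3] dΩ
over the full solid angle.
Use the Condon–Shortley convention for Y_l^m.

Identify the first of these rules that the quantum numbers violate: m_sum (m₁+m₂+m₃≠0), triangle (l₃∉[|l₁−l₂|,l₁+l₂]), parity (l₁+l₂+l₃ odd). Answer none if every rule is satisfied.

m₁+m₂+m₃ = 3 − 6 + 3 = 0  ✓
triangle: |5−6|=1 ≤ l₃=5 ≤ 5+6=11  ✓
parity: l₁+l₂+l₃ = 16 is even  ✓

none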